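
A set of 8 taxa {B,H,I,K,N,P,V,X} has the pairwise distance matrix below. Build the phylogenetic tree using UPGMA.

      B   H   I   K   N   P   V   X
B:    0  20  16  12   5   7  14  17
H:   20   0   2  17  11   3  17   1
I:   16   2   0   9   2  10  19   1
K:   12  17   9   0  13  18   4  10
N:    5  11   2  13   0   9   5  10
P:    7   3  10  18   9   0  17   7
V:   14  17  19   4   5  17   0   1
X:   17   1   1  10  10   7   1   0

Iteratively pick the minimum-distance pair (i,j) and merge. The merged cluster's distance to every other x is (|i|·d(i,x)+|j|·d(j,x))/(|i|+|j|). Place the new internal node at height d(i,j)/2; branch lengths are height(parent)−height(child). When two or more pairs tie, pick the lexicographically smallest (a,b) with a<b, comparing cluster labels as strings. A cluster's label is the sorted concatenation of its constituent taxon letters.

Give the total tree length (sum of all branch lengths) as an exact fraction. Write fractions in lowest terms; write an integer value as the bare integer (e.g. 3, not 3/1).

step 1: merge (H,X) at d=1; branch lengths H→1/2, X→1/2; new cluster HX
  updated: d(B,HX)=37/2, d(HX,I)=3/2, d(HX,K)=27/2, d(HX,N)=21/2, d(HX,P)=5, d(HX,V)=9
step 2: merge (HX,I) at d=3/2; branch lengths HX→1/4, I→3/4; new cluster HIX
  updated: d(B,HIX)=53/3, d(HIX,K)=12, d(HIX,N)=23/3, d(HIX,P)=20/3, d(HIX,V)=37/3
step 3: merge (K,V) at d=4; branch lengths K→2, V→2; new cluster KV
  updated: d(B,KV)=13, d(HIX,KV)=73/6, d(KV,N)=9, d(KV,P)=35/2
step 4: merge (B,N) at d=5; branch lengths B→5/2, N→5/2; new cluster BN
  updated: d(BN,HIX)=38/3, d(BN,KV)=11, d(BN,P)=8
step 5: merge (HIX,P) at d=20/3; branch lengths HIX→31/12, P→10/3; new cluster HIPX
  updated: d(BN,HIPX)=23/2, d(HIPX,KV)=27/2
step 6: merge (BN,KV) at d=11; branch lengths BN→3, KV→7/2; new cluster BKNV
  updated: d(BKNV,HIPX)=25/2
step 7: merge (BKNV,HIPX) at d=25/2; branch lengths BKNV→3/4, HIPX→35/12; new cluster BHIKNPVX
final tree: (((B:5/2,N:5/2):3,(K:2,V:2):7/2):3/4,(((H:1/2,X:1/2):1/4,I:3/4):31/12,P:10/3):35/12)
total length: 325/12

325/12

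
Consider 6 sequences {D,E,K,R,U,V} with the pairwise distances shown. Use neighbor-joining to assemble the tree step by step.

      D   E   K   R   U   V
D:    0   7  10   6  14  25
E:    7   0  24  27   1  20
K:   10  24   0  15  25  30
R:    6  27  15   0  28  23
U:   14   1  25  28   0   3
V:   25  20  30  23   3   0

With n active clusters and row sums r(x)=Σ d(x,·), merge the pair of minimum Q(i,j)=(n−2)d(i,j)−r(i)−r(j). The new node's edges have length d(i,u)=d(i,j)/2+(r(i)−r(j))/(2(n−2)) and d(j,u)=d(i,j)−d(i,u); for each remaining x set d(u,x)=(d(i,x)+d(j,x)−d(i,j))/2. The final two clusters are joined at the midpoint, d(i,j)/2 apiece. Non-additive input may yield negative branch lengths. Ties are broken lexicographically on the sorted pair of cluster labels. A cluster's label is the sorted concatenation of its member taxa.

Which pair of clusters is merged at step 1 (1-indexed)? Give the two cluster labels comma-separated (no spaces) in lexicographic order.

step 1: merge (U,V) at d=3, Q=-160; branch lengths U→-9/4, V→21/4; new cluster UV
  updated: d(D,UV)=18, d(E,UV)=9, d(K,UV)=26, d(R,UV)=24
step 2: merge (E,UV) at d=9, Q=-117; branch lengths E→17/6, UV→37/6; new cluster EUV
  updated: d(D,EUV)=8, d(EUV,K)=41/2, d(EUV,R)=21
step 3: merge (D,EUV) at d=8, Q=-115/2; branch lengths D→-19/8, EUV→83/8; new cluster DEUV
  updated: d(DEUV,K)=45/4, d(DEUV,R)=19/2
step 4: merge (DEUV,K) at d=45/4, Q=-143/4; branch lengths DEUV→23/8, K→67/8; new cluster DEKUV
  updated: d(DEKUV,R)=53/8
step 5: merge (DEKUV,R) at d=53/8; branch lengths DEKUV→53/16, R→53/16; new cluster DEKRUV
final tree: (((D:-19/8,(E:17/6,(U:-9/4,V:21/4):37/6):83/8):23/8,K:67/8):53/16,R:53/16)
total length: 303/8

U,V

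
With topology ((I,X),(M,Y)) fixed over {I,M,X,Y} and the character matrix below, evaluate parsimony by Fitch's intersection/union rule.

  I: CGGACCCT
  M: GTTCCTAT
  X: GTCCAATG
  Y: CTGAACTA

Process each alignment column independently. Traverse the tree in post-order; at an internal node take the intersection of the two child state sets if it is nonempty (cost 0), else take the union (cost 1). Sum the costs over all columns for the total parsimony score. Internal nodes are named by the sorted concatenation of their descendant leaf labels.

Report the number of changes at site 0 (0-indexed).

IX@0: {C} ∪ {G} = {C,G} (union, +1)
MY@0: {G} ∪ {C} = {C,G} (union, +1)
IMXY@0: {C,G} ∩ {C,G} = {C,G} (intersection, +0)
IX@1: {G} ∪ {T} = {G,T} (union, +1)
MY@1: {T} ∩ {T} = {T} (intersection, +0)
IMXY@1: {G,T} ∩ {T} = {T} (intersection, +0)
IX@2: {G} ∪ {C} = {C,G} (union, +1)
MY@2: {T} ∪ {G} = {G,T} (union, +1)
IMXY@2: {C,G} ∩ {G,T} = {G} (intersection, +0)
IX@3: {A} ∪ {C} = {A,C} (union, +1)
MY@3: {C} ∪ {A} = {A,C} (union, +1)
IMXY@3: {A,C} ∩ {A,C} = {A,C} (intersection, +0)
IX@4: {C} ∪ {A} = {A,C} (union, +1)
MY@4: {C} ∪ {A} = {A,C} (union, +1)
IMXY@4: {A,C} ∩ {A,C} = {A,C} (intersection, +0)
IX@5: {C} ∪ {A} = {A,C} (union, +1)
MY@5: {T} ∪ {C} = {C,T} (union, +1)
IMXY@5: {A,C} ∩ {C,T} = {C} (intersection, +0)
IX@6: {C} ∪ {T} = {C,T} (union, +1)
MY@6: {A} ∪ {T} = {A,T} (union, +1)
IMXY@6: {C,T} ∩ {A,T} = {T} (intersection, +0)
IX@7: {T} ∪ {G} = {G,T} (union, +1)
MY@7: {T} ∪ {A} = {A,T} (union, +1)
IMXY@7: {G,T} ∩ {A,T} = {T} (intersection, +0)
per-site changes: [2, 1, 2, 2, 2, 2, 2, 2]; total = 15

2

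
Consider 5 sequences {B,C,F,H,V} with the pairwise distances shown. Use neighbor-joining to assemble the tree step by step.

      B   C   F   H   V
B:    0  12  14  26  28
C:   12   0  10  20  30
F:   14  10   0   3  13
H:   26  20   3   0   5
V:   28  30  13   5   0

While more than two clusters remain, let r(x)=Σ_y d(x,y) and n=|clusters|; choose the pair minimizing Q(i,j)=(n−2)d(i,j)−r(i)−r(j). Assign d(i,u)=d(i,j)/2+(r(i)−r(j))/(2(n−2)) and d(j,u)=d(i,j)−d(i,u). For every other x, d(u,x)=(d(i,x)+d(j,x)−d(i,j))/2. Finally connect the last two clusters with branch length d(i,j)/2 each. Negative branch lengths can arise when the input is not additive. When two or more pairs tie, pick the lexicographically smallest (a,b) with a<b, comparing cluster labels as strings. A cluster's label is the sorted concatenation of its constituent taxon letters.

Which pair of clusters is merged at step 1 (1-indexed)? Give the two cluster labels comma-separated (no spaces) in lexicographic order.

step 1: merge (B,C) at d=12, Q=-116; branch lengths B→22/3, C→14/3; new cluster BC
  updated: d(BC,F)=6, d(BC,H)=17, d(BC,V)=23
step 2: merge (BC,F) at d=6, Q=-56; branch lengths BC→9, F→-3; new cluster BCF
  updated: d(BCF,H)=7, d(BCF,V)=15
step 3: merge (BCF,H) at d=7, Q=-27; branch lengths BCF→17/2, H→-3/2; new cluster BCFH
  updated: d(BCFH,V)=13/2
step 4: merge (BCFH,V) at d=13/2; branch lengths BCFH→13/4, V→13/4; new cluster BCFHV
final tree: ((((B:22/3,C:14/3):9,F:-3):17/2,H:-3/2):13/4,V:13/4)
total length: 63/2

B,C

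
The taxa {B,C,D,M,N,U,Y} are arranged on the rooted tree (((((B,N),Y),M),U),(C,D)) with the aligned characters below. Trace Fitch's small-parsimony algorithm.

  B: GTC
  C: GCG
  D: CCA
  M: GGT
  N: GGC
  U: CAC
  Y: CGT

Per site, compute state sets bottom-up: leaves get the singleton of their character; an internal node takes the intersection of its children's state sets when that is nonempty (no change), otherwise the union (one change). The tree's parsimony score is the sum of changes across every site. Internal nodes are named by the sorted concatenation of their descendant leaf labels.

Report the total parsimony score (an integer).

10

BN@0: {G} ∩ {G} = {G} (intersection, +0)
BNY@0: {G} ∪ {C} = {C,G} (union, +1)
BMNY@0: {C,G} ∩ {G} = {G} (intersection, +0)
BMNUY@0: {G} ∪ {C} = {C,G} (union, +1)
CD@0: {G} ∪ {C} = {C,G} (union, +1)
BCDMNUY@0: {C,G} ∩ {C,G} = {C,G} (intersection, +0)
BN@1: {T} ∪ {G} = {G,T} (union, +1)
BNY@1: {G,T} ∩ {G} = {G} (intersection, +0)
BMNY@1: {G} ∩ {G} = {G} (intersection, +0)
BMNUY@1: {G} ∪ {A} = {A,G} (union, +1)
CD@1: {C} ∩ {C} = {C} (intersection, +0)
BCDMNUY@1: {A,G} ∪ {C} = {A,C,G} (union, +1)
BN@2: {C} ∩ {C} = {C} (intersection, +0)
BNY@2: {C} ∪ {T} = {C,T} (union, +1)
BMNY@2: {C,T} ∩ {T} = {T} (intersection, +0)
BMNUY@2: {T} ∪ {C} = {C,T} (union, +1)
CD@2: {G} ∪ {A} = {A,G} (union, +1)
BCDMNUY@2: {C,T} ∪ {A,G} = {A,C,G,T} (union, +1)
per-site changes: [3, 3, 4]; total = 10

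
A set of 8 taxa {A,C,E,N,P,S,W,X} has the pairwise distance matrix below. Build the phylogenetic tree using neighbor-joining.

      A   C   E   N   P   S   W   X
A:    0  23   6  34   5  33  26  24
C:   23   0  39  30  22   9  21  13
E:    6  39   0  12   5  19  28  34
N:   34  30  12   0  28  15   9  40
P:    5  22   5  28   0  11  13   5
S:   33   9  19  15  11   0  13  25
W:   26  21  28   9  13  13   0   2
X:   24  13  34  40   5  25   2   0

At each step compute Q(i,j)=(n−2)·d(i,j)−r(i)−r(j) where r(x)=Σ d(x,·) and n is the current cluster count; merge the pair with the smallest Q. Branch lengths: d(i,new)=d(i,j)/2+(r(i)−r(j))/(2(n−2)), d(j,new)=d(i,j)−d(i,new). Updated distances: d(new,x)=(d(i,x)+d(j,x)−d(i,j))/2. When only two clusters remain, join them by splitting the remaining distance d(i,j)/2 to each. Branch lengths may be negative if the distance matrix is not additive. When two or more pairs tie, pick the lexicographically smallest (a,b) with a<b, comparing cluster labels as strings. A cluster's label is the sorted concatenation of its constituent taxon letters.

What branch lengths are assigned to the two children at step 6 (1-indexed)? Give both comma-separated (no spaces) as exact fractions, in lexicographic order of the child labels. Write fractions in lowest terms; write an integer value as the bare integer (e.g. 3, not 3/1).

17/8,35/8

step 1: merge (A,E) at d=6, Q=-258; branch lengths A→11/3, E→7/3; new cluster AE
  updated: d(AE,C)=28, d(AE,N)=20, d(AE,P)=2, d(AE,S)=23, d(AE,W)=24, d(AE,X)=26
step 2: merge (AE,P) at d=2, Q=-194; branch lengths AE→26/5, P→-16/5; new cluster AEP
  updated: d(AEP,C)=24, d(AEP,N)=23, d(AEP,S)=16, d(AEP,W)=35/2, d(AEP,X)=29/2
step 3: merge (W,X) at d=2, Q=-149; branch lengths W→-3, X→5; new cluster WX
  updated: d(AEP,WX)=15, d(C,WX)=16, d(N,WX)=47/2, d(S,WX)=18
step 4: merge (C,S) at d=9, Q=-110; branch lengths C→8, S→1; new cluster CS
  updated: d(AEP,CS)=31/2, d(CS,N)=18, d(CS,WX)=25/2
step 5: merge (AEP,WX) at d=15, Q=-149/2; branch lengths AEP→65/8, WX→55/8; new cluster AEPWX
  updated: d(AEPWX,CS)=13/2, d(AEPWX,N)=63/4
step 6: merge (AEPWX,CS) at d=13/2, Q=-161/4; branch lengths AEPWX→17/8, CS→35/8; new cluster ACEPSWX
  updated: d(ACEPSWX,N)=109/8
step 7: merge (ACEPSWX,N) at d=109/8; branch lengths ACEPSWX→109/16, N→109/16; new cluster ACENPSWX
final tree: (((((A:11/3,E:7/3):26/5,P:-16/5):65/8,(W:-3,X:5):55/8):17/8,(C:8,S:1):35/8):109/16,N:109/16)
total length: 433/8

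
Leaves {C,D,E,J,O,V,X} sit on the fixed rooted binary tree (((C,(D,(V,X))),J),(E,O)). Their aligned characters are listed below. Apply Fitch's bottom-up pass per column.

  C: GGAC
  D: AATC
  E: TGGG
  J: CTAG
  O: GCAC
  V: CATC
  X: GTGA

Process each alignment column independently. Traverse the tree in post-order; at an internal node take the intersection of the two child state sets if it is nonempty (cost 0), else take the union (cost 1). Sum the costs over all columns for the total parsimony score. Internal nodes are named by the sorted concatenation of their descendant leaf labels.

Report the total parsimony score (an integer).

VX@0: {C} ∪ {G} = {C,G} (union, +1)
DVX@0: {A} ∪ {C,G} = {A,C,G} (union, +1)
CDVX@0: {G} ∩ {A,C,G} = {G} (intersection, +0)
CDJVX@0: {G} ∪ {C} = {C,G} (union, +1)
EO@0: {T} ∪ {G} = {G,T} (union, +1)
CDEJOVX@0: {C,G} ∩ {G,T} = {G} (intersection, +0)
VX@1: {A} ∪ {T} = {A,T} (union, +1)
DVX@1: {A} ∩ {A,T} = {A} (intersection, +0)
CDVX@1: {G} ∪ {A} = {A,G} (union, +1)
CDJVX@1: {A,G} ∪ {T} = {A,G,T} (union, +1)
EO@1: {G} ∪ {C} = {C,G} (union, +1)
CDEJOVX@1: {A,G,T} ∩ {C,G} = {G} (intersection, +0)
VX@2: {T} ∪ {G} = {G,T} (union, +1)
DVX@2: {T} ∩ {G,T} = {T} (intersection, +0)
CDVX@2: {A} ∪ {T} = {A,T} (union, +1)
CDJVX@2: {A,T} ∩ {A} = {A} (intersection, +0)
EO@2: {G} ∪ {A} = {A,G} (union, +1)
CDEJOVX@2: {A} ∩ {A,G} = {A} (intersection, +0)
VX@3: {C} ∪ {A} = {A,C} (union, +1)
DVX@3: {C} ∩ {A,C} = {C} (intersection, +0)
CDVX@3: {C} ∩ {C} = {C} (intersection, +0)
CDJVX@3: {C} ∪ {G} = {C,G} (union, +1)
EO@3: {G} ∪ {C} = {C,G} (union, +1)
CDEJOVX@3: {C,G} ∩ {C,G} = {C,G} (intersection, +0)
per-site changes: [4, 4, 3, 3]; total = 14

14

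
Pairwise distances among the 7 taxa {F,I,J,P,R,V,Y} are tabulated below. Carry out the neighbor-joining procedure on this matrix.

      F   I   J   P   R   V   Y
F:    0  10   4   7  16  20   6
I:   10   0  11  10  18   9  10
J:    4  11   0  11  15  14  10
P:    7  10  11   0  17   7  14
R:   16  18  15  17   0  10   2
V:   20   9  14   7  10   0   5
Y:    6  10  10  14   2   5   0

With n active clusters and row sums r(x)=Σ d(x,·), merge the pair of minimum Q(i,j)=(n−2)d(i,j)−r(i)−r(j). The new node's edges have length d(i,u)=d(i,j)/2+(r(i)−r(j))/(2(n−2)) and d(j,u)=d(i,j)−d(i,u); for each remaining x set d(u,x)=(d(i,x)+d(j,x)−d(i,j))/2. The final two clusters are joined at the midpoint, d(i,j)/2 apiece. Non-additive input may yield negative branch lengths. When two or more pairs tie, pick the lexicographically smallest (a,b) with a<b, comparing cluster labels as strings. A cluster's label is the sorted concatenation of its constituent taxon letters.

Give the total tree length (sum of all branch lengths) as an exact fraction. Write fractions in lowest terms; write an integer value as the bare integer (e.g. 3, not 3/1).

1. join R+Y (d=2, Q=-115) ⇒ RY; edges |R|=41/10, |Y|=-21/10
  updated: d(F,RY)=10, d(I,RY)=13, d(J,RY)=23/2, d(P,RY)=29/2, d(RY,V)=13/2
2. join F+J (d=4, Q=-173/2) ⇒ FJ; edges |F|=31/16, |J|=33/16
  updated: d(FJ,I)=17/2, d(FJ,P)=7, d(FJ,RY)=35/4, d(FJ,V)=15
3. join RY+V (d=13/2, Q=-243/4) ⇒ RVY; edges |RY|=33/8, |V|=19/8
  updated: d(FJ,RVY)=69/8, d(I,RVY)=31/4, d(P,RVY)=15/2
4. join FJ+P (d=7, Q=-277/8) ⇒ FJP; edges |FJ|=109/32, |P|=115/32
  updated: d(FJP,I)=23/4, d(FJP,RVY)=73/16
5. join FJP+I (d=23/4, Q=-289/16) ⇒ FIJP; edges |FJP|=41/32, |I|=143/32
  updated: d(FIJP,RVY)=105/32
6. join FIJP+RVY (d=105/32) ⇒ FIJPRVY; edges |FIJP|=105/64, |RVY|=105/64
final tree: ((((F:31/16,J:33/16):109/32,P:115/32):41/32,I:143/32):105/64,((R:41/10,Y:-21/10):33/8,V:19/8):105/64)
total length: 913/32

913/32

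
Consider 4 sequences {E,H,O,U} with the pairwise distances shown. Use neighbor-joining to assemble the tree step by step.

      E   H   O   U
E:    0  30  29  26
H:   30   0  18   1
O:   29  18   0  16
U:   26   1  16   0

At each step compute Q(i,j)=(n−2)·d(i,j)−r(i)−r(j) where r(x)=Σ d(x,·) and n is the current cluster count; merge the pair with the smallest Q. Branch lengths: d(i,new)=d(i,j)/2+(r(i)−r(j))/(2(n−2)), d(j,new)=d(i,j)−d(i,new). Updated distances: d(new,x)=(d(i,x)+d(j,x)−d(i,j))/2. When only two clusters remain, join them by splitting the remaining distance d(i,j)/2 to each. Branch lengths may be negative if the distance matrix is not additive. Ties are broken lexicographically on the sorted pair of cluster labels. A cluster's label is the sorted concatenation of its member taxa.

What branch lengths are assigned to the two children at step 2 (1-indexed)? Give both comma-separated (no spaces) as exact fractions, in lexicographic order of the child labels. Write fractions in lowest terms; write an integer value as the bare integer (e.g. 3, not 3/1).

15/2,2

1. join E+O (d=29, Q=-90) ⇒ EO; edges |E|=20, |O|=9
  updated: d(EO,H)=19/2, d(EO,U)=13/2
2. join EO+H (d=19/2, Q=-17) ⇒ EHO; edges |EO|=15/2, |H|=2
  updated: d(EHO,U)=-1
3. join EHO+U (d=-1) ⇒ EHOU; edges |EHO|=-1/2, |U|=-1/2
final tree: (((E:20,O:9):15/2,H:2):-1/2,U:-1/2)
total length: 75/2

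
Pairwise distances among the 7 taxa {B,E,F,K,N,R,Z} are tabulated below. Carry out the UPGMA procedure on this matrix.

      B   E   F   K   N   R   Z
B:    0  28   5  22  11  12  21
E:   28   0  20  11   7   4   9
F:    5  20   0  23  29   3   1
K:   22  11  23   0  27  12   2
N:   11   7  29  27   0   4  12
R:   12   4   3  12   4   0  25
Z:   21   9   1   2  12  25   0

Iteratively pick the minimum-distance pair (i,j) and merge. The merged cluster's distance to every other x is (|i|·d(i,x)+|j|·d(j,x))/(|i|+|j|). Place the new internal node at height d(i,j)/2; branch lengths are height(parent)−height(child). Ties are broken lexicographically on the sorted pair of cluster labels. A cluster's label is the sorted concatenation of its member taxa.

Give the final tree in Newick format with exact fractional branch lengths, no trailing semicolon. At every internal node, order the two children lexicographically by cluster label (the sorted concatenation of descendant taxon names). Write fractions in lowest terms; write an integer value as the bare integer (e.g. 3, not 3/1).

((B:8,((F:1/2,Z:1/2):23/4,K:25/4):7/4):7/24,((E:2,R:2):3/4,N:11/4):133/24)

step 1: merge (F,Z) at d=1; branch lengths F→1/2, Z→1/2; new cluster FZ
  updated: d(B,FZ)=13, d(E,FZ)=29/2, d(FZ,K)=25/2, d(FZ,N)=41/2, d(FZ,R)=14
step 2: merge (E,R) at d=4; branch lengths E→2, R→2; new cluster ER
  updated: d(B,ER)=20, d(ER,FZ)=57/4, d(ER,K)=23/2, d(ER,N)=11/2
step 3: merge (ER,N) at d=11/2; branch lengths ER→3/4, N→11/4; new cluster ENR
  updated: d(B,ENR)=17, d(ENR,FZ)=49/3, d(ENR,K)=50/3
step 4: merge (FZ,K) at d=25/2; branch lengths FZ→23/4, K→25/4; new cluster FKZ
  updated: d(B,FKZ)=16, d(ENR,FKZ)=148/9
step 5: merge (B,FKZ) at d=16; branch lengths B→8, FKZ→7/4; new cluster BFKZ
  updated: d(BFKZ,ENR)=199/12
step 6: merge (BFKZ,ENR) at d=199/12; branch lengths BFKZ→7/24, ENR→133/24; new cluster BEFKNRZ
final tree: ((B:8,((F:1/2,Z:1/2):23/4,K:25/4):7/4):7/24,((E:2,R:2):3/4,N:11/4):133/24)
total length: 433/12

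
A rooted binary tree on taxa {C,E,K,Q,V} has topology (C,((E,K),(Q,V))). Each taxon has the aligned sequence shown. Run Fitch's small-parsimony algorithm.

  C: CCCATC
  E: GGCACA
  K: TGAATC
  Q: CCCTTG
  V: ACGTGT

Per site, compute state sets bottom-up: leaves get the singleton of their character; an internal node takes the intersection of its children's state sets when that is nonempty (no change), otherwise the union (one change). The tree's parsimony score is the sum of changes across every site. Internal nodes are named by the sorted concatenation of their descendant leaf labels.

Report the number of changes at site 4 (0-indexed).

site 0, node EK: E={G} ∪ K={T} → {G,T} (+1)
site 0, node QV: Q={C} ∪ V={A} → {A,C} (+1)
site 0, node EKQV: EK={G,T} ∪ QV={A,C} → {A,C,G,T} (+1)
site 0, node CEKQV: C={C} ∩ EKQV={A,C,G,T} → {C} (+0)
site 1, node EK: E={G} ∩ K={G} → {G} (+0)
site 1, node QV: Q={C} ∩ V={C} → {C} (+0)
site 1, node EKQV: EK={G} ∪ QV={C} → {C,G} (+1)
site 1, node CEKQV: C={C} ∩ EKQV={C,G} → {C} (+0)
site 2, node EK: E={C} ∪ K={A} → {A,C} (+1)
site 2, node QV: Q={C} ∪ V={G} → {C,G} (+1)
site 2, node EKQV: EK={A,C} ∩ QV={C,G} → {C} (+0)
site 2, node CEKQV: C={C} ∩ EKQV={C} → {C} (+0)
site 3, node EK: E={A} ∩ K={A} → {A} (+0)
site 3, node QV: Q={T} ∩ V={T} → {T} (+0)
site 3, node EKQV: EK={A} ∪ QV={T} → {A,T} (+1)
site 3, node CEKQV: C={A} ∩ EKQV={A,T} → {A} (+0)
site 4, node EK: E={C} ∪ K={T} → {C,T} (+1)
site 4, node QV: Q={T} ∪ V={G} → {G,T} (+1)
site 4, node EKQV: EK={C,T} ∩ QV={G,T} → {T} (+0)
site 4, node CEKQV: C={T} ∩ EKQV={T} → {T} (+0)
site 5, node EK: E={A} ∪ K={C} → {A,C} (+1)
site 5, node QV: Q={G} ∪ V={T} → {G,T} (+1)
site 5, node EKQV: EK={A,C} ∪ QV={G,T} → {A,C,G,T} (+1)
site 5, node CEKQV: C={C} ∩ EKQV={A,C,G,T} → {C} (+0)
per-site changes: [3, 1, 2, 1, 2, 3]; total = 12

2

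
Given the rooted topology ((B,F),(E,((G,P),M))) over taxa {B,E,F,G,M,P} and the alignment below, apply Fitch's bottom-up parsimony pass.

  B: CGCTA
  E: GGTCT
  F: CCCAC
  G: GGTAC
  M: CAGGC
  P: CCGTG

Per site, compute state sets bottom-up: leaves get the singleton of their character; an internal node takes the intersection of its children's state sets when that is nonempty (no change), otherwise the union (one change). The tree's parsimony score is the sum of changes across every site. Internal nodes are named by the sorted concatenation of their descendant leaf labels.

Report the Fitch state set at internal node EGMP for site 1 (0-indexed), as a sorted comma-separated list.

site 0, node BF: B={C} ∩ F={C} → {C} (+0)
site 0, node GP: G={G} ∪ P={C} → {C,G} (+1)
site 0, node GMP: GP={C,G} ∩ M={C} → {C} (+0)
site 0, node EGMP: E={G} ∪ GMP={C} → {C,G} (+1)
site 0, node BEFGMP: BF={C} ∩ EGMP={C,G} → {C} (+0)
site 1, node BF: B={G} ∪ F={C} → {C,G} (+1)
site 1, node GP: G={G} ∪ P={C} → {C,G} (+1)
site 1, node GMP: GP={C,G} ∪ M={A} → {A,C,G} (+1)
site 1, node EGMP: E={G} ∩ GMP={A,C,G} → {G} (+0)
site 1, node BEFGMP: BF={C,G} ∩ EGMP={G} → {G} (+0)
site 2, node BF: B={C} ∩ F={C} → {C} (+0)
site 2, node GP: G={T} ∪ P={G} → {G,T} (+1)
site 2, node GMP: GP={G,T} ∩ M={G} → {G} (+0)
site 2, node EGMP: E={T} ∪ GMP={G} → {G,T} (+1)
site 2, node BEFGMP: BF={C} ∪ EGMP={G,T} → {C,G,T} (+1)
site 3, node BF: B={T} ∪ F={A} → {A,T} (+1)
site 3, node GP: G={A} ∪ P={T} → {A,T} (+1)
site 3, node GMP: GP={A,T} ∪ M={G} → {A,G,T} (+1)
site 3, node EGMP: E={C} ∪ GMP={A,G,T} → {A,C,G,T} (+1)
site 3, node BEFGMP: BF={A,T} ∩ EGMP={A,C,G,T} → {A,T} (+0)
site 4, node BF: B={A} ∪ F={C} → {A,C} (+1)
site 4, node GP: G={C} ∪ P={G} → {C,G} (+1)
site 4, node GMP: GP={C,G} ∩ M={C} → {C} (+0)
site 4, node EGMP: E={T} ∪ GMP={C} → {C,T} (+1)
site 4, node BEFGMP: BF={A,C} ∩ EGMP={C,T} → {C} (+0)
per-site changes: [2, 3, 3, 4, 3]; total = 15

G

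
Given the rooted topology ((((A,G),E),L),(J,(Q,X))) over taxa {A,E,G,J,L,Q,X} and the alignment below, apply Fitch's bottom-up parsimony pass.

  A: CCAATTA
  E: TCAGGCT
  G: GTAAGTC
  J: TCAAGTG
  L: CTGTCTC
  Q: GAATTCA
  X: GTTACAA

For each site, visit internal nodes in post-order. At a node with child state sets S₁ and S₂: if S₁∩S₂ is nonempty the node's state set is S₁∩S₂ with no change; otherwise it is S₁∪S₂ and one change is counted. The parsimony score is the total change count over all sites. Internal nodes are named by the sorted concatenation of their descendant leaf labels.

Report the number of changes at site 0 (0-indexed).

4

site 0, node AG: A={C} ∪ G={G} → {C,G} (+1)
site 0, node AEG: AG={C,G} ∪ E={T} → {C,G,T} (+1)
site 0, node AEGL: AEG={C,G,T} ∩ L={C} → {C} (+0)
site 0, node QX: Q={G} ∩ X={G} → {G} (+0)
site 0, node JQX: J={T} ∪ QX={G} → {G,T} (+1)
site 0, node AEGJLQX: AEGL={C} ∪ JQX={G,T} → {C,G,T} (+1)
site 1, node AG: A={C} ∪ G={T} → {C,T} (+1)
site 1, node AEG: AG={C,T} ∩ E={C} → {C} (+0)
site 1, node AEGL: AEG={C} ∪ L={T} → {C,T} (+1)
site 1, node QX: Q={A} ∪ X={T} → {A,T} (+1)
site 1, node JQX: J={C} ∪ QX={A,T} → {A,C,T} (+1)
site 1, node AEGJLQX: AEGL={C,T} ∩ JQX={A,C,T} → {C,T} (+0)
site 2, node AG: A={A} ∩ G={A} → {A} (+0)
site 2, node AEG: AG={A} ∩ E={A} → {A} (+0)
site 2, node AEGL: AEG={A} ∪ L={G} → {A,G} (+1)
site 2, node QX: Q={A} ∪ X={T} → {A,T} (+1)
site 2, node JQX: J={A} ∩ QX={A,T} → {A} (+0)
site 2, node AEGJLQX: AEGL={A,G} ∩ JQX={A} → {A} (+0)
site 3, node AG: A={A} ∩ G={A} → {A} (+0)
site 3, node AEG: AG={A} ∪ E={G} → {A,G} (+1)
site 3, node AEGL: AEG={A,G} ∪ L={T} → {A,G,T} (+1)
site 3, node QX: Q={T} ∪ X={A} → {A,T} (+1)
site 3, node JQX: J={A} ∩ QX={A,T} → {A} (+0)
site 3, node AEGJLQX: AEGL={A,G,T} ∩ JQX={A} → {A} (+0)
site 4, node AG: A={T} ∪ G={G} → {G,T} (+1)
site 4, node AEG: AG={G,T} ∩ E={G} → {G} (+0)
site 4, node AEGL: AEG={G} ∪ L={C} → {C,G} (+1)
site 4, node QX: Q={T} ∪ X={C} → {C,T} (+1)
site 4, node JQX: J={G} ∪ QX={C,T} → {C,G,T} (+1)
site 4, node AEGJLQX: AEGL={C,G} ∩ JQX={C,G,T} → {C,G} (+0)
site 5, node AG: A={T} ∩ G={T} → {T} (+0)
site 5, node AEG: AG={T} ∪ E={C} → {C,T} (+1)
site 5, node AEGL: AEG={C,T} ∩ L={T} → {T} (+0)
site 5, node QX: Q={C} ∪ X={A} → {A,C} (+1)
site 5, node JQX: J={T} ∪ QX={A,C} → {A,C,T} (+1)
site 5, node AEGJLQX: AEGL={T} ∩ JQX={A,C,T} → {T} (+0)
site 6, node AG: A={A} ∪ G={C} → {A,C} (+1)
site 6, node AEG: AG={A,C} ∪ E={T} → {A,C,T} (+1)
site 6, node AEGL: AEG={A,C,T} ∩ L={C} → {C} (+0)
site 6, node QX: Q={A} ∩ X={A} → {A} (+0)
site 6, node JQX: J={G} ∪ QX={A} → {A,G} (+1)
site 6, node AEGJLQX: AEGL={C} ∪ JQX={A,G} → {A,C,G} (+1)
per-site changes: [4, 4, 2, 3, 4, 3, 4]; total = 24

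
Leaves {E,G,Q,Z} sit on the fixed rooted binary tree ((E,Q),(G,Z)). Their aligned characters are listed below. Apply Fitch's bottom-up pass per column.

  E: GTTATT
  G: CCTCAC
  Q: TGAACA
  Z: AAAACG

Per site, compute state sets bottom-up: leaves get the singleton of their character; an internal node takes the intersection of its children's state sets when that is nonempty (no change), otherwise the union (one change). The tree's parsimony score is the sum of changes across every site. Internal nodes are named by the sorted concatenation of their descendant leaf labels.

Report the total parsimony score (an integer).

14

EQ@0: {G} ∪ {T} = {G,T} (union, +1)
GZ@0: {C} ∪ {A} = {A,C} (union, +1)
EGQZ@0: {G,T} ∪ {A,C} = {A,C,G,T} (union, +1)
EQ@1: {T} ∪ {G} = {G,T} (union, +1)
GZ@1: {C} ∪ {A} = {A,C} (union, +1)
EGQZ@1: {G,T} ∪ {A,C} = {A,C,G,T} (union, +1)
EQ@2: {T} ∪ {A} = {A,T} (union, +1)
GZ@2: {T} ∪ {A} = {A,T} (union, +1)
EGQZ@2: {A,T} ∩ {A,T} = {A,T} (intersection, +0)
EQ@3: {A} ∩ {A} = {A} (intersection, +0)
GZ@3: {C} ∪ {A} = {A,C} (union, +1)
EGQZ@3: {A} ∩ {A,C} = {A} (intersection, +0)
EQ@4: {T} ∪ {C} = {C,T} (union, +1)
GZ@4: {A} ∪ {C} = {A,C} (union, +1)
EGQZ@4: {C,T} ∩ {A,C} = {C} (intersection, +0)
EQ@5: {T} ∪ {A} = {A,T} (union, +1)
GZ@5: {C} ∪ {G} = {C,G} (union, +1)
EGQZ@5: {A,T} ∪ {C,G} = {A,C,G,T} (union, +1)
per-site changes: [3, 3, 2, 1, 2, 3]; total = 14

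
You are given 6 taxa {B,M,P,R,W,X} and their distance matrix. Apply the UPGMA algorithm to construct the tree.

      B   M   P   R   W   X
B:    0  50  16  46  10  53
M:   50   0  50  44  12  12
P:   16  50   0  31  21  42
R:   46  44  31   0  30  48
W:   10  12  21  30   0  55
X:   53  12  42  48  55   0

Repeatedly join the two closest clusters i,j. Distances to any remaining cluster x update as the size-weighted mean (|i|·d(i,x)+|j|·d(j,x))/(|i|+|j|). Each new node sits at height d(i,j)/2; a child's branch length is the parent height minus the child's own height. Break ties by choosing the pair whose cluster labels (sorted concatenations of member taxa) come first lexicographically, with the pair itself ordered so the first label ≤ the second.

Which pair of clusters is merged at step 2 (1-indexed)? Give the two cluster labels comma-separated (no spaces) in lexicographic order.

M,X

step 1: merge (B,W) at d=10; branch lengths B→5, W→5; new cluster BW
  updated: d(BW,M)=31, d(BW,P)=37/2, d(BW,R)=38, d(BW,X)=54
step 2: merge (M,X) at d=12; branch lengths M→6, X→6; new cluster MX
  updated: d(BW,MX)=85/2, d(MX,P)=46, d(MX,R)=46
step 3: merge (BW,P) at d=37/2; branch lengths BW→17/4, P→37/4; new cluster BPW
  updated: d(BPW,MX)=131/3, d(BPW,R)=107/3
step 4: merge (BPW,R) at d=107/3; branch lengths BPW→103/12, R→107/6; new cluster BPRW
  updated: d(BPRW,MX)=177/4
step 5: merge (BPRW,MX) at d=177/4; branch lengths BPRW→103/24, MX→129/8; new cluster BMPRWX
final tree: ((((B:5,W:5):17/4,P:37/4):103/12,R:107/6):103/24,(M:6,X:6):129/8)
total length: 247/3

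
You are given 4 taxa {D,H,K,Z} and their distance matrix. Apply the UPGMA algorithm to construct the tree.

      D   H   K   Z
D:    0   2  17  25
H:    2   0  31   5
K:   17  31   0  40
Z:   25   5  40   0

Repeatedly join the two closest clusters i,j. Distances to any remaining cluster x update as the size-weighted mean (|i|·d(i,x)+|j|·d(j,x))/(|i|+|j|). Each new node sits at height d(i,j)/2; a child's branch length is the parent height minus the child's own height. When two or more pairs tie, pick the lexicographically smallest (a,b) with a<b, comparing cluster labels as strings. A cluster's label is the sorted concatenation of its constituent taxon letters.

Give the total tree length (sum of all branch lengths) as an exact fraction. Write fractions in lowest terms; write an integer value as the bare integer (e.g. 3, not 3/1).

227/6

iteration 1: select D,H (d=2); attach at lengths (1, 1); label the merged cluster DH
  updated: d(DH,K)=24, d(DH,Z)=15
iteration 2: select DH,Z (d=15); attach at lengths (13/2, 15/2); label the merged cluster DHZ
  updated: d(DHZ,K)=88/3
iteration 3: select DHZ,K (d=88/3); attach at lengths (43/6, 44/3); label the merged cluster DHKZ
final tree: (((D:1,H:1):13/2,Z:15/2):43/6,K:44/3)
total length: 227/6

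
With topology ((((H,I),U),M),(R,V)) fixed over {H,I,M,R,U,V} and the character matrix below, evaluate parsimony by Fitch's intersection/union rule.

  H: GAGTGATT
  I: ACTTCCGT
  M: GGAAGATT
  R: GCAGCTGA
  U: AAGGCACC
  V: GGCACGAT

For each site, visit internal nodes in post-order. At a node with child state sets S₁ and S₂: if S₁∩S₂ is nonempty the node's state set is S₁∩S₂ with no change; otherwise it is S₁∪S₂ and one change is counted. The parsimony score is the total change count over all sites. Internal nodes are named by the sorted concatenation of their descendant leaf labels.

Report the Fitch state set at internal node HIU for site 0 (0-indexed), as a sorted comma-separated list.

A

[col 0] HI: children H:{G}, I:{A} ∪→ {A,G}; cost 1
[col 0] HIU: children HI:{A,G}, U:{A} ∩→ {A}; cost 0
[col 0] HIMU: children HIU:{A}, M:{G} ∪→ {A,G}; cost 1
[col 0] RV: children R:{G}, V:{G} ∩→ {G}; cost 0
[col 0] HIMRUV: children HIMU:{A,G}, RV:{G} ∩→ {G}; cost 0
[col 1] HI: children H:{A}, I:{C} ∪→ {A,C}; cost 1
[col 1] HIU: children HI:{A,C}, U:{A} ∩→ {A}; cost 0
[col 1] HIMU: children HIU:{A}, M:{G} ∪→ {A,G}; cost 1
[col 1] RV: children R:{C}, V:{G} ∪→ {C,G}; cost 1
[col 1] HIMRUV: children HIMU:{A,G}, RV:{C,G} ∩→ {G}; cost 0
[col 2] HI: children H:{G}, I:{T} ∪→ {G,T}; cost 1
[col 2] HIU: children HI:{G,T}, U:{G} ∩→ {G}; cost 0
[col 2] HIMU: children HIU:{G}, M:{A} ∪→ {A,G}; cost 1
[col 2] RV: children R:{A}, V:{C} ∪→ {A,C}; cost 1
[col 2] HIMRUV: children HIMU:{A,G}, RV:{A,C} ∩→ {A}; cost 0
[col 3] HI: children H:{T}, I:{T} ∩→ {T}; cost 0
[col 3] HIU: children HI:{T}, U:{G} ∪→ {G,T}; cost 1
[col 3] HIMU: children HIU:{G,T}, M:{A} ∪→ {A,G,T}; cost 1
[col 3] RV: children R:{G}, V:{A} ∪→ {A,G}; cost 1
[col 3] HIMRUV: children HIMU:{A,G,T}, RV:{A,G} ∩→ {A,G}; cost 0
[col 4] HI: children H:{G}, I:{C} ∪→ {C,G}; cost 1
[col 4] HIU: children HI:{C,G}, U:{C} ∩→ {C}; cost 0
[col 4] HIMU: children HIU:{C}, M:{G} ∪→ {C,G}; cost 1
[col 4] RV: children R:{C}, V:{C} ∩→ {C}; cost 0
[col 4] HIMRUV: children HIMU:{C,G}, RV:{C} ∩→ {C}; cost 0
[col 5] HI: children H:{A}, I:{C} ∪→ {A,C}; cost 1
[col 5] HIU: children HI:{A,C}, U:{A} ∩→ {A}; cost 0
[col 5] HIMU: children HIU:{A}, M:{A} ∩→ {A}; cost 0
[col 5] RV: children R:{T}, V:{G} ∪→ {G,T}; cost 1
[col 5] HIMRUV: children HIMU:{A}, RV:{G,T} ∪→ {A,G,T}; cost 1
[col 6] HI: children H:{T}, I:{G} ∪→ {G,T}; cost 1
[col 6] HIU: children HI:{G,T}, U:{C} ∪→ {C,G,T}; cost 1
[col 6] HIMU: children HIU:{C,G,T}, M:{T} ∩→ {T}; cost 0
[col 6] RV: children R:{G}, V:{A} ∪→ {A,G}; cost 1
[col 6] HIMRUV: children HIMU:{T}, RV:{A,G} ∪→ {A,G,T}; cost 1
[col 7] HI: children H:{T}, I:{T} ∩→ {T}; cost 0
[col 7] HIU: children HI:{T}, U:{C} ∪→ {C,T}; cost 1
[col 7] HIMU: children HIU:{C,T}, M:{T} ∩→ {T}; cost 0
[col 7] RV: children R:{A}, V:{T} ∪→ {A,T}; cost 1
[col 7] HIMRUV: children HIMU:{T}, RV:{A,T} ∩→ {T}; cost 0
per-site changes: [2, 3, 3, 3, 2, 3, 4, 2]; total = 22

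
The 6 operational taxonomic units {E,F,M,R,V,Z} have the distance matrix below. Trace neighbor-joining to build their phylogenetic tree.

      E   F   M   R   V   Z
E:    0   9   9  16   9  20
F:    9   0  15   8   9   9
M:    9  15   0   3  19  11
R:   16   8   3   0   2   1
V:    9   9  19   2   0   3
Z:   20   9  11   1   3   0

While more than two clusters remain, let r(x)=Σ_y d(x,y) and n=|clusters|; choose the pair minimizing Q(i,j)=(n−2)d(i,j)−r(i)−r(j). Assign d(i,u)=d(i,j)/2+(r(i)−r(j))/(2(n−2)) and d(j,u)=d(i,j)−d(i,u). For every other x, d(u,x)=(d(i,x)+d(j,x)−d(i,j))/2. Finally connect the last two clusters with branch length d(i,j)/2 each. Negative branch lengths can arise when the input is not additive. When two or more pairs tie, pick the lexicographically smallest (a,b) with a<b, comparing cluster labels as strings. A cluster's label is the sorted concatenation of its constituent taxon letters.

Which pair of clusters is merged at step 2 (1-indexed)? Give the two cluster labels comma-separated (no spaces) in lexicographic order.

1. join E+M (d=9, Q=-84) ⇒ EM; edges |E|=21/4, |M|=15/4
  updated: d(EM,F)=15/2, d(EM,R)=5, d(EM,V)=19/2, d(EM,Z)=11
2. join EM+F (d=15/2, Q=-44) ⇒ EFM; edges |EM|=11/3, |F|=23/6
  updated: d(EFM,R)=11/4, d(EFM,V)=11/2, d(EFM,Z)=25/4
3. join EFM+R (d=11/4, Q=-59/4) ⇒ EFMR; edges |EFM|=57/16, |R|=-13/16
  updated: d(EFMR,V)=19/8, d(EFMR,Z)=9/4
4. join EFMR+V (d=19/8, Q=-61/8) ⇒ EFMRV; edges |EFMR|=13/16, |V|=25/16
  updated: d(EFMRV,Z)=23/16
5. join EFMRV+Z (d=23/16) ⇒ EFMRVZ; edges |EFMRV|=23/32, |Z|=23/32
final tree: (((((E:21/4,M:15/4):11/3,F:23/6):57/16,R:-13/16):13/16,V:25/16):23/32,Z:23/32)
total length: 369/16

EM,F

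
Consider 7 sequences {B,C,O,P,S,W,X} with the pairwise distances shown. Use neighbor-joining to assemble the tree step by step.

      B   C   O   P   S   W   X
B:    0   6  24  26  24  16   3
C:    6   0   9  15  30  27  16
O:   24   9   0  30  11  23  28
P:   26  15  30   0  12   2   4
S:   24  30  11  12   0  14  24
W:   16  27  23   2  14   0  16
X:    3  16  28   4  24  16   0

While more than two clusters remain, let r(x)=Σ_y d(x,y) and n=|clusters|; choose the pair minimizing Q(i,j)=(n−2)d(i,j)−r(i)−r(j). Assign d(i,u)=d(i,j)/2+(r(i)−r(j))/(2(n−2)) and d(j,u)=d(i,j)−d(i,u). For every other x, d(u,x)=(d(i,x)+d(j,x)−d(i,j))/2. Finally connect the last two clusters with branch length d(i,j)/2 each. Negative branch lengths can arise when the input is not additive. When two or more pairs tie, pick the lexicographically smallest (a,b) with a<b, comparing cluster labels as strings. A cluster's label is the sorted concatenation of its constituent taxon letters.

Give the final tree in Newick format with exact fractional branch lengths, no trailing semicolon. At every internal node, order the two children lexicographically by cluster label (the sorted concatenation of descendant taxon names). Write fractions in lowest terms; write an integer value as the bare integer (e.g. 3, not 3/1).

(((B:1/8,X:23/8):4,C:11/2):39/16,((O:13/2,S:9/2):175/24,(P:-7/16,W:39/16):143/24):39/16)

step 1: merge (O,S) at d=11, Q=-185; branch lengths O→13/2, S→9/2; new cluster OS
  updated: d(B,OS)=37/2, d(C,OS)=14, d(OS,P)=31/2, d(OS,W)=13, d(OS,X)=41/2
step 2: merge (P,W) at d=2, Q=-257/2; branch lengths P→-7/16, W→39/16; new cluster PW
  updated: d(B,PW)=20, d(C,PW)=20, d(OS,PW)=53/4, d(PW,X)=9
step 3: merge (OS,PW) at d=53/4, Q=-355/4; branch lengths OS→175/24, PW→143/24; new cluster OPSW
  updated: d(B,OPSW)=101/8, d(C,OPSW)=83/8, d(OPSW,X)=65/8
step 4: merge (B,X) at d=3, Q=-171/4; branch lengths B→1/8, X→23/8; new cluster BX
  updated: d(BX,C)=19/2, d(BX,OPSW)=71/8
step 5: merge (BX,C) at d=19/2, Q=-115/4; branch lengths BX→4, C→11/2; new cluster BCX
  updated: d(BCX,OPSW)=39/8
step 6: merge (BCX,OPSW) at d=39/8; branch lengths BCX→39/16, OPSW→39/16; new cluster BCOPSWX
final tree: (((B:1/8,X:23/8):4,C:11/2):39/16,((O:13/2,S:9/2):175/24,(P:-7/16,W:39/16):143/24):39/16)
total length: 349/8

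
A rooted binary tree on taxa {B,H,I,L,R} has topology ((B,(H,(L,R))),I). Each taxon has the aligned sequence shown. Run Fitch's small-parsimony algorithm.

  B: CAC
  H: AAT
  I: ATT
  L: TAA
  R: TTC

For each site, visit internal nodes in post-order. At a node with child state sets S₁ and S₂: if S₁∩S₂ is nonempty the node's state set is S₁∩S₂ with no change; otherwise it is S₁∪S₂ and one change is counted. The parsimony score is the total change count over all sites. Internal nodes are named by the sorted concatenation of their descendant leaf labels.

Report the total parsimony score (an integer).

[col 0] LR: children L:{T}, R:{T} ∩→ {T}; cost 0
[col 0] HLR: children H:{A}, LR:{T} ∪→ {A,T}; cost 1
[col 0] BHLR: children B:{C}, HLR:{A,T} ∪→ {A,C,T}; cost 1
[col 0] BHILR: children BHLR:{A,C,T}, I:{A} ∩→ {A}; cost 0
[col 1] LR: children L:{A}, R:{T} ∪→ {A,T}; cost 1
[col 1] HLR: children H:{A}, LR:{A,T} ∩→ {A}; cost 0
[col 1] BHLR: children B:{A}, HLR:{A} ∩→ {A}; cost 0
[col 1] BHILR: children BHLR:{A}, I:{T} ∪→ {A,T}; cost 1
[col 2] LR: children L:{A}, R:{C} ∪→ {A,C}; cost 1
[col 2] HLR: children H:{T}, LR:{A,C} ∪→ {A,C,T}; cost 1
[col 2] BHLR: children B:{C}, HLR:{A,C,T} ∩→ {C}; cost 0
[col 2] BHILR: children BHLR:{C}, I:{T} ∪→ {C,T}; cost 1
per-site changes: [2, 2, 3]; total = 7

7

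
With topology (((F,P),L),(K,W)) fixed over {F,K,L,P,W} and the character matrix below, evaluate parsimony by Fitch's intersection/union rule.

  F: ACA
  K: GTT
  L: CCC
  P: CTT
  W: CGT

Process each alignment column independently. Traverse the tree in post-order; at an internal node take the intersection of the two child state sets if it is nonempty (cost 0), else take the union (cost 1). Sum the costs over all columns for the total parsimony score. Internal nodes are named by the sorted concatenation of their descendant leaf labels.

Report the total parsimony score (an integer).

site 0, node FP: F={A} ∪ P={C} → {A,C} (+1)
site 0, node FLP: FP={A,C} ∩ L={C} → {C} (+0)
site 0, node KW: K={G} ∪ W={C} → {C,G} (+1)
site 0, node FKLPW: FLP={C} ∩ KW={C,G} → {C} (+0)
site 1, node FP: F={C} ∪ P={T} → {C,T} (+1)
site 1, node FLP: FP={C,T} ∩ L={C} → {C} (+0)
site 1, node KW: K={T} ∪ W={G} → {G,T} (+1)
site 1, node FKLPW: FLP={C} ∪ KW={G,T} → {C,G,T} (+1)
site 2, node FP: F={A} ∪ P={T} → {A,T} (+1)
site 2, node FLP: FP={A,T} ∪ L={C} → {A,C,T} (+1)
site 2, node KW: K={T} ∩ W={T} → {T} (+0)
site 2, node FKLPW: FLP={A,C,T} ∩ KW={T} → {T} (+0)
per-site changes: [2, 3, 2]; total = 7

7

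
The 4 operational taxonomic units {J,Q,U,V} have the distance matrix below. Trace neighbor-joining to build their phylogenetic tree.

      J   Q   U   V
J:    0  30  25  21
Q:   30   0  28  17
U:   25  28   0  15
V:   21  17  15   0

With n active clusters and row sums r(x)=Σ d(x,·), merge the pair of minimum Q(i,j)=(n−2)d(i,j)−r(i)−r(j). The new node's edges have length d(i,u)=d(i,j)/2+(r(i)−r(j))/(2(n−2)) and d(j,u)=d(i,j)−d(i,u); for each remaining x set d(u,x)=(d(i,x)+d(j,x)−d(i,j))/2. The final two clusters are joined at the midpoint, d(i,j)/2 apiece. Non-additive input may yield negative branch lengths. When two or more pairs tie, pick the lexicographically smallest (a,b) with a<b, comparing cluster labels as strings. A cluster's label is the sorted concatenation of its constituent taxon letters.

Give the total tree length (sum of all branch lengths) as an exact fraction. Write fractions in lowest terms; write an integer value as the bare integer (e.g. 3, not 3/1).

89/2

1. join J+U (d=25, Q=-94) ⇒ JU; edges |J|=29/2, |U|=21/2
  updated: d(JU,Q)=33/2, d(JU,V)=11/2
2. join JU+Q (d=33/2, Q=-39) ⇒ JQU; edges |JU|=5/2, |Q|=14
  updated: d(JQU,V)=3
3. join JQU+V (d=3) ⇒ JQUV; edges |JQU|=3/2, |V|=3/2
final tree: (((J:29/2,U:21/2):5/2,Q:14):3/2,V:3/2)
total length: 89/2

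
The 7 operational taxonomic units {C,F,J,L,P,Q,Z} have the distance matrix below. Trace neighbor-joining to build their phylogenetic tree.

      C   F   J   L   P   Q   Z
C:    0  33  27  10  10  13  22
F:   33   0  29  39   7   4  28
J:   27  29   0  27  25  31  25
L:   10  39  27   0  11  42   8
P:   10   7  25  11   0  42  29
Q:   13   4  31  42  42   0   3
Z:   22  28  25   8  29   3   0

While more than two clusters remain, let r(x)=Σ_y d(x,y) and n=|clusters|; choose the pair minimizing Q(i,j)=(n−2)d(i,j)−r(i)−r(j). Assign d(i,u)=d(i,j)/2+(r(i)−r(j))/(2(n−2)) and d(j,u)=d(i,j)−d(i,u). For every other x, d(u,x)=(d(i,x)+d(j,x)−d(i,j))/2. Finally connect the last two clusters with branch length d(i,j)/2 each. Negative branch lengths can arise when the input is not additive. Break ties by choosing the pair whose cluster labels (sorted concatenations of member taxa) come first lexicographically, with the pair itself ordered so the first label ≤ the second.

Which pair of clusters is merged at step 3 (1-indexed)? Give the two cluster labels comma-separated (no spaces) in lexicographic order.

1. join F+Q (d=4, Q=-255) ⇒ FQ; edges |F|=5/2, |Q|=3/2
  updated: d(C,FQ)=21, d(FQ,J)=28, d(FQ,L)=77/2, d(FQ,P)=45/2, d(FQ,Z)=27/2
2. join FQ+Z (d=27/2, Q=-167) ⇒ FQZ; edges |FQ|=10, |Z|=7/2
  updated: d(C,FQZ)=59/4, d(FQZ,J)=79/4, d(FQZ,L)=33/2, d(FQZ,P)=19
3. join FQZ+J (d=79/4, Q=-219/2) ⇒ FJQZ; edges |FQZ|=61/12, |J|=44/3
  updated: d(C,FJQZ)=11, d(FJQZ,L)=95/8, d(FJQZ,P)=97/8
4. join C+P (d=10, Q=-353/8) ⇒ CP; edges |C|=143/32, |P|=177/32
  updated: d(CP,FJQZ)=105/16, d(CP,L)=11/2
5. join CP+FJQZ (d=105/16, Q=-383/16) ⇒ CFJPQZ; edges |CP|=3/32, |FJQZ|=207/32
  updated: d(CFJPQZ,L)=173/32
6. join CFJPQZ+L (d=173/32) ⇒ CFJLPQZ; edges |CFJPQZ|=173/64, |L|=173/64
final tree: (((C:143/32,P:177/32):3/32,(((F:5/2,Q:3/2):10,Z:7/2):61/12,J:44/3):207/32):173/64,L:173/64)
total length: 1895/32

FQZ,J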